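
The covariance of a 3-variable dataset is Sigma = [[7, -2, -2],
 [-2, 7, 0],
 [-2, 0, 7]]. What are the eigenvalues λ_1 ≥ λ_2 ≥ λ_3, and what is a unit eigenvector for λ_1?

Step 1 — characteristic polynomial p(λ) = det(λI - Sigma) = λ³ - tr·λ² + c_1·λ - det, where tr = trace, c_1 = sum of the principal 2×2 minors, det = det(Sigma):
  tr = 7 + 7 + 7 = 21,
  c_1 = (7·7 - (-2)²) + (7·7 - (-2)²) + (7·7 - (0)²) = 45 + 45 + 49 = 139,
  det = 7·(7·7 - (0)²) - (-2)·((-2)·7 - (0)·(-2)) + (-2)·((-2)·(0) - 7·(-2)) = 7·(49) - (-2)·(-14) + (-2)·(14) = 287.
  So p(λ) = λ³ - 21λ² + 139λ - 287.
Step 2 — look for an integer root (rational root theorem: any rational root is an integer divisor of 287). Testing λ = 7:
  p(7) = 343 - 1029 + 973 - 287 = 0  ✓
  Dividing out (λ - 7): p(λ) = (λ - 7)(λ² - 14λ + 41).
Step 3 — remaining eigenvalues from the quadratic λ² - 14λ + 41 = 0:
  Δ = 14² - 4·41 = 196 - 164 = 32,  λ = (14 ± √32)/2 = (14 ± 5.6569)/2 ≈ 9.8284 or 4.1716.
  Sorted: λ_1 = 9.8284,  λ_2 = 7,  λ_3 = 4.1716  (check: sum = 21 = tr ✓).

Step 4 — unit eigenvector for λ_1 ≈ 9.8284: v spans the null space of (Sigma - λ_1 I), whose rows are
  r_1 = (-2.8284, -2, -2),  r_2 = (-2, -2.8284, 0),  r_3 = (-2, 0, -2.8284).
  v is orthogonal to every row, so take v ∝ r_1 × r_2 = ((-2)·(0) - (-2)·(-2.8284), (-2)·(-2) - (-2.8284)·(0), (-2.8284)·(-2.8284) - (-2)·(-2)) ≈ (-5.6569, 4, 4).
  Rescale (multiply by -1 so the first nonzero entry is positive): u = (5.6569, -4, -4).
  ||u|| = √((5.6569)² + (-4)² + (-4)²) = √(64) ≈ 8,  v_1 = u/||u|| ≈ (0.7071, -0.5, -0.5) (||v_1|| = 1).

λ_1 = 9.8284,  λ_2 = 7,  λ_3 = 4.1716;  v_1 ≈ (0.7071, -0.5, -0.5)


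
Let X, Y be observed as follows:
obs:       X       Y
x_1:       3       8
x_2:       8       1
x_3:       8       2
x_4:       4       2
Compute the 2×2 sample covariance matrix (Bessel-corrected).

Step 1 — column means:
  mean(X) = (3 + 8 + 8 + 4) / 4 = 23/4 = 5.75
  mean(Y) = (8 + 1 + 2 + 2) / 4 = 13/4 = 3.25

Step 2 — sample covariance S[i,j] = (1/(n-1)) · Σ_k (x_{k,i} - mean_i) · (x_{k,j} - mean_j), with n-1 = 3.
  S[X,X] = ((-2.75)·(-2.75) + (2.25)·(2.25) + (2.25)·(2.25) + (-1.75)·(-1.75)) / 3 = 20.75/3 = 6.9167
  S[X,Y] = ((-2.75)·(4.75) + (2.25)·(-2.25) + (2.25)·(-1.25) + (-1.75)·(-1.25)) / 3 = -18.75/3 = -6.25
  S[Y,Y] = ((4.75)·(4.75) + (-2.25)·(-2.25) + (-1.25)·(-1.25) + (-1.25)·(-1.25)) / 3 = 30.75/3 = 10.25

S is symmetric (S[j,i] = S[i,j]). Assembling:

S = [[6.9167, -6.25],
 [-6.25, 10.25]]


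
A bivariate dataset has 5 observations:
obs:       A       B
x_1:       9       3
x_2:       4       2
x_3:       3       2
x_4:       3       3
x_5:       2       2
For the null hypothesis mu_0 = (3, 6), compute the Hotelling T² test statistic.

Step 1 — sample mean vector:
  mean(A) = (9 + 4 + 3 + 3 + 2) / 5 = 21/5 = 4.2
  mean(B) = (3 + 2 + 2 + 3 + 2) / 5 = 12/5 = 2.4
  x̄ = (4.2, 2.4),  deviation x̄ - mu_0 = (4.2, 2.4) - (3, 6) = (1.2, -3.6).

Step 2 — sample covariance matrix, S[i,j] = (1/(n-1)) · Σ_k (x_{k,i} - mean_i) · (x_{k,j} - mean_j), divisor n-1 = 4:
  S[A,A] = ((4.8)·(4.8) + (-0.2)·(-0.2) + (-1.2)·(-1.2) + (-1.2)·(-1.2) + (-2.2)·(-2.2)) / 4 = 30.8/4 = 7.7
  S[A,B] = ((4.8)·(0.6) + (-0.2)·(-0.4) + (-1.2)·(-0.4) + (-1.2)·(0.6) + (-2.2)·(-0.4)) / 4 = 3.6/4 = 0.9
  S[B,B] = ((0.6)·(0.6) + (-0.4)·(-0.4) + (-0.4)·(-0.4) + (0.6)·(0.6) + (-0.4)·(-0.4)) / 4 = 1.2/4 = 0.3
  S = [[7.7, 0.9],
 [0.9, 0.3]].

Step 3 — invert S. det(S) = 7.7·0.3 - (0.9)² = 1.5.
  S^{-1} = (1/det) · [[d, -b], [-b, a]] = [[0.2, -0.6],
 [-0.6, 5.1333]].

Step 4 — quadratic form (x̄ - mu_0)^T · S^{-1} · (x̄ - mu_0):
  S^{-1} · (x̄ - mu_0) = (2.4, -19.2),
  (x̄ - mu_0)^T · [...] = (1.2)·(2.4) + (-3.6)·(-19.2) = 72.

Step 5 — scale by n: T² = 5 · 72 = 360.

T² ≈ 360


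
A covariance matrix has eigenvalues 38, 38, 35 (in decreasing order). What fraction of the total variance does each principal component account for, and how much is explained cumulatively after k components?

Step 1 — total variance = trace(Sigma) = Σ λ_i = 38 + 38 + 35 = 111.

Step 2 — fraction explained by component i = λ_i / Σ λ:
  PC1: 38/111 = 0.3423
  PC2: 38/111 = 0.3423
  PC3: 35/111 = 0.3153

Step 3 — cumulative fraction after k components = (λ_1 + ... + λ_k) / Σ λ:
  k = 1: 38/111 = 0.3423
  k = 2: (38 + 38)/111 = 76/111 = 0.6847
  k = 3: (38 + 38 + 35)/111 = 111/111 = 1

Summary (fraction, with percent):

explained: PC1 0.3423 (34.23%), PC2 0.3423 (34.23%), PC3 0.3153 (31.53%);  cumulative: 0.3423, 0.6847, 1


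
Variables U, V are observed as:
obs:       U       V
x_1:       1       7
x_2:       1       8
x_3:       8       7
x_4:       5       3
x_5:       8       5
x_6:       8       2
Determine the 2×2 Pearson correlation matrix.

Step 1 — column means:
  mean(U) = (1 + 1 + 8 + 5 + 8 + 8) / 6 = 31/6 = 5.1667
  mean(V) = (7 + 8 + 7 + 3 + 5 + 2) / 6 = 32/6 = 5.3333

Step 2 — sample variances and covariances s[i,j] = (1/(n-1)) · Σ_k (x_{k,i} - mean_i) · (x_{k,j} - mean_j), with n-1 = 5:
  s[U,U] = ((-4.1667)·(-4.1667) + (-4.1667)·(-4.1667) + (2.8333)·(2.8333) + (-0.1667)·(-0.1667) + (2.8333)·(2.8333) + (2.8333)·(2.8333)) / 5 = 58.8333/5 = 11.7667
  s[U,V] = ((-4.1667)·(1.6667) + (-4.1667)·(2.6667) + (2.8333)·(1.6667) + (-0.1667)·(-2.3333) + (2.8333)·(-0.3333) + (2.8333)·(-3.3333)) / 5 = -23.3333/5 = -4.6667
  s[V,V] = ((1.6667)·(1.6667) + (2.6667)·(2.6667) + (1.6667)·(1.6667) + (-2.3333)·(-2.3333) + (-0.3333)·(-0.3333) + (-3.3333)·(-3.3333)) / 5 = 29.3333/5 = 5.8667
  Sample standard deviations s_i = √(s[i,i]):
  s(U) = √(11.7667) = 3.4303
  s(V) = √(5.8667) = 2.4221

Step 3 — r_{ij} = s_{ij} / (s_i · s_j):
  r[U,U] = 1 (diagonal).
  r[U,V] = -4.6667 / (3.4303 · 2.4221) = -4.6667 / 8.3085 = -0.5617
  r[V,V] = 1 (diagonal).

R is symmetric with unit diagonal. Assembling:

R = [[1, -0.5617],
 [-0.5617, 1]]


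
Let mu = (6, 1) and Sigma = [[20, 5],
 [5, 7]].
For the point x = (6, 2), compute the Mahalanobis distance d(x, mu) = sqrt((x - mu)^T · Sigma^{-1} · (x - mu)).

Step 1 — centre the observation: (x - mu) = (0, 1).

Step 2 — invert Sigma. det(Sigma) = 20·7 - (5)² = 115.
  Sigma^{-1} = (1/det) · [[d, -b], [-b, a]] = [[0.0609, -0.0435],
 [-0.0435, 0.1739]].

Step 3 — form the quadratic (x - mu)^T · Sigma^{-1} · (x - mu):
  Sigma^{-1} · (x - mu) = (-0.0435, 0.1739).
  (x - mu)^T · [Sigma^{-1} · (x - mu)] = (0)·(-0.0435) + (1)·(0.1739) = 0.1739.

Step 4 — take square root: d = √(0.1739) ≈ 0.417.

d(x, mu) = √(0.1739) ≈ 0.417


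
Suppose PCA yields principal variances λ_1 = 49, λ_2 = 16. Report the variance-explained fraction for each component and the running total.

Step 1 — total variance = trace(Sigma) = Σ λ_i = 49 + 16 = 65.

Step 2 — fraction explained by component i = λ_i / Σ λ:
  PC1: 49/65 = 0.7538
  PC2: 16/65 = 0.2462

Step 3 — cumulative fraction after k components = (λ_1 + ... + λ_k) / Σ λ:
  k = 1: 49/65 = 0.7538
  k = 2: (49 + 16)/65 = 65/65 = 1

Summary (fraction, with percent):

explained: PC1 0.7538 (75.38%), PC2 0.2462 (24.62%);  cumulative: 0.7538, 1


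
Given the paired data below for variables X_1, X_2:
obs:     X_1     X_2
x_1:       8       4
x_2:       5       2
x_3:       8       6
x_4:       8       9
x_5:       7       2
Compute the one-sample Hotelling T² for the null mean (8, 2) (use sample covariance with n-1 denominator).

Step 1 — sample mean vector:
  mean(X_1) = (8 + 5 + 8 + 8 + 7) / 5 = 36/5 = 7.2
  mean(X_2) = (4 + 2 + 6 + 9 + 2) / 5 = 23/5 = 4.6
  x̄ = (7.2, 4.6),  deviation x̄ - mu_0 = (7.2, 4.6) - (8, 2) = (-0.8, 2.6).

Step 2 — sample covariance matrix, S[i,j] = (1/(n-1)) · Σ_k (x_{k,i} - mean_i) · (x_{k,j} - mean_j), divisor n-1 = 4:
  S[X_1,X_1] = ((0.8)·(0.8) + (-2.2)·(-2.2) + (0.8)·(0.8) + (0.8)·(0.8) + (-0.2)·(-0.2)) / 4 = 6.8/4 = 1.7
  S[X_1,X_2] = ((0.8)·(-0.6) + (-2.2)·(-2.6) + (0.8)·(1.4) + (0.8)·(4.4) + (-0.2)·(-2.6)) / 4 = 10.4/4 = 2.6
  S[X_2,X_2] = ((-0.6)·(-0.6) + (-2.6)·(-2.6) + (1.4)·(1.4) + (4.4)·(4.4) + (-2.6)·(-2.6)) / 4 = 35.2/4 = 8.8
  S = [[1.7, 2.6],
 [2.6, 8.8]].

Step 3 — invert S. det(S) = 1.7·8.8 - (2.6)² = 8.2.
  S^{-1} = (1/det) · [[d, -b], [-b, a]] = [[1.0732, -0.3171],
 [-0.3171, 0.2073]].

Step 4 — quadratic form (x̄ - mu_0)^T · S^{-1} · (x̄ - mu_0):
  S^{-1} · (x̄ - mu_0) = (-1.6829, 0.7927),
  (x̄ - mu_0)^T · [...] = (-0.8)·(-1.6829) + (2.6)·(0.7927) = 3.4073.

Step 5 — scale by n: T² = 5 · 3.4073 = 17.0366.

T² ≈ 17.0366


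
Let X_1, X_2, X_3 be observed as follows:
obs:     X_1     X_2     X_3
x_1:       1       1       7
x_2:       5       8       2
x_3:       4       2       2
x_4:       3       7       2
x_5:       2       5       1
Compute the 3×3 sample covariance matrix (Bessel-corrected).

Step 1 — column means:
  mean(X_1) = (1 + 5 + 4 + 3 + 2) / 5 = 15/5 = 3
  mean(X_2) = (1 + 8 + 2 + 7 + 5) / 5 = 23/5 = 4.6
  mean(X_3) = (7 + 2 + 2 + 2 + 1) / 5 = 14/5 = 2.8

Step 2 — sample covariance S[i,j] = (1/(n-1)) · Σ_k (x_{k,i} - mean_i) · (x_{k,j} - mean_j), with n-1 = 4.
  S[X_1,X_1] = ((-2)·(-2) + (2)·(2) + (1)·(1) + (0)·(0) + (-1)·(-1)) / 4 = 10/4 = 2.5
  S[X_1,X_2] = ((-2)·(-3.6) + (2)·(3.4) + (1)·(-2.6) + (0)·(2.4) + (-1)·(0.4)) / 4 = 11/4 = 2.75
  S[X_1,X_3] = ((-2)·(4.2) + (2)·(-0.8) + (1)·(-0.8) + (0)·(-0.8) + (-1)·(-1.8)) / 4 = -9/4 = -2.25
  S[X_2,X_2] = ((-3.6)·(-3.6) + (3.4)·(3.4) + (-2.6)·(-2.6) + (2.4)·(2.4) + (0.4)·(0.4)) / 4 = 37.2/4 = 9.3
  S[X_2,X_3] = ((-3.6)·(4.2) + (3.4)·(-0.8) + (-2.6)·(-0.8) + (2.4)·(-0.8) + (0.4)·(-1.8)) / 4 = -18.4/4 = -4.6
  S[X_3,X_3] = ((4.2)·(4.2) + (-0.8)·(-0.8) + (-0.8)·(-0.8) + (-0.8)·(-0.8) + (-1.8)·(-1.8)) / 4 = 22.8/4 = 5.7

S is symmetric (S[j,i] = S[i,j]). Assembling:

S = [[2.5, 2.75, -2.25],
 [2.75, 9.3, -4.6],
 [-2.25, -4.6, 5.7]]


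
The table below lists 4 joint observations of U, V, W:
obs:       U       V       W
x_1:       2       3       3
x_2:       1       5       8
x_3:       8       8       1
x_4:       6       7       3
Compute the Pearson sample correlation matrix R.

Step 1 — column means:
  mean(U) = (2 + 1 + 8 + 6) / 4 = 17/4 = 4.25
  mean(V) = (3 + 5 + 8 + 7) / 4 = 23/4 = 5.75
  mean(W) = (3 + 8 + 1 + 3) / 4 = 15/4 = 3.75

Step 2 — sample variances and covariances s[i,j] = (1/(n-1)) · Σ_k (x_{k,i} - mean_i) · (x_{k,j} - mean_j), with n-1 = 3:
  s[U,U] = ((-2.25)·(-2.25) + (-3.25)·(-3.25) + (3.75)·(3.75) + (1.75)·(1.75)) / 3 = 32.75/3 = 10.9167
  s[U,V] = ((-2.25)·(-2.75) + (-3.25)·(-0.75) + (3.75)·(2.25) + (1.75)·(1.25)) / 3 = 19.25/3 = 6.4167
  s[U,W] = ((-2.25)·(-0.75) + (-3.25)·(4.25) + (3.75)·(-2.75) + (1.75)·(-0.75)) / 3 = -23.75/3 = -7.9167
  s[V,V] = ((-2.75)·(-2.75) + (-0.75)·(-0.75) + (2.25)·(2.25) + (1.25)·(1.25)) / 3 = 14.75/3 = 4.9167
  s[V,W] = ((-2.75)·(-0.75) + (-0.75)·(4.25) + (2.25)·(-2.75) + (1.25)·(-0.75)) / 3 = -8.25/3 = -2.75
  s[W,W] = ((-0.75)·(-0.75) + (4.25)·(4.25) + (-2.75)·(-2.75) + (-0.75)·(-0.75)) / 3 = 26.75/3 = 8.9167
  Sample standard deviations s_i = √(s[i,i]):
  s(U) = √(10.9167) = 3.304
  s(V) = √(4.9167) = 2.2174
  s(W) = √(8.9167) = 2.9861

Step 3 — r_{ij} = s_{ij} / (s_i · s_j):
  r[U,U] = 1 (diagonal).
  r[U,V] = 6.4167 / (3.304 · 2.2174) = 6.4167 / 7.3262 = 0.8758
  r[U,W] = -7.9167 / (3.304 · 2.9861) = -7.9167 / 9.8661 = -0.8024
  r[V,V] = 1 (diagonal).
  r[V,W] = -2.75 / (2.2174 · 2.9861) = -2.75 / 6.6212 = -0.4153
  r[W,W] = 1 (diagonal).

R is symmetric with unit diagonal. Assembling:

R = [[1, 0.8758, -0.8024],
 [0.8758, 1, -0.4153],
 [-0.8024, -0.4153, 1]]


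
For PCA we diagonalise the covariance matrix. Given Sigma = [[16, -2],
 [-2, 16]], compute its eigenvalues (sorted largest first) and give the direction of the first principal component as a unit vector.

Step 1 — characteristic polynomial of 2×2 Sigma:
  det(Sigma - λI) = λ² - trace · λ + det = 0.
  trace = 16 + 16 = 32, det = 16·16 - (-2)² = 252.
Step 2 — discriminant:
  Δ = trace² - 4·det = 1024 - 1008 = 16.
Step 3 — eigenvalues:
  λ = (trace ± √Δ)/2 = (32 ± 4)/2,
  λ_1 = 18,  λ_2 = 14.

Step 4 — unit eigenvector for λ_1: solve (Sigma - λ_1 I)v = 0. First row:
  (16 - 18)·v_x + (-2)·v_y = 0, i.e. (-2)·v_x + (-2)·v_y = 0,
  so v ∝ (b, λ_1 - a) = (-2, 2); multiply by -1 so the first entry is positive: u = (2, -2).
  ||u|| = √((2)² + (-2)²) = √(8) ≈ 2.8284,
  v_1 = u/||u|| ≈ (0.7071, -0.7071) (||v_1|| = 1).

λ_1 = 18,  λ_2 = 14;  v_1 ≈ (0.7071, -0.7071)


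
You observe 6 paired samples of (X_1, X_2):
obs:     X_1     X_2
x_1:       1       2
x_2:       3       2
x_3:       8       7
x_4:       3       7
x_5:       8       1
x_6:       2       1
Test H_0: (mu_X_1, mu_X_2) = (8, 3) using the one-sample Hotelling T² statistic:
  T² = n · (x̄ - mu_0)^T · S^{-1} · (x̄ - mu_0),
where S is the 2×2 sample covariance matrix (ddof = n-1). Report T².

Step 1 — sample mean vector:
  mean(X_1) = (1 + 3 + 8 + 3 + 8 + 2) / 6 = 25/6 = 4.1667
  mean(X_2) = (2 + 2 + 7 + 7 + 1 + 1) / 6 = 20/6 = 3.3333
  x̄ = (4.1667, 3.3333),  deviation x̄ - mu_0 = (4.1667, 3.3333) - (8, 3) = (-3.8333, 0.3333).

Step 2 — sample covariance matrix, S[i,j] = (1/(n-1)) · Σ_k (x_{k,i} - mean_i) · (x_{k,j} - mean_j), divisor n-1 = 5:
  S[X_1,X_1] = ((-3.1667)·(-3.1667) + (-1.1667)·(-1.1667) + (3.8333)·(3.8333) + (-1.1667)·(-1.1667) + (3.8333)·(3.8333) + (-2.1667)·(-2.1667)) / 5 = 46.8333/5 = 9.3667
  S[X_1,X_2] = ((-3.1667)·(-1.3333) + (-1.1667)·(-1.3333) + (3.8333)·(3.6667) + (-1.1667)·(3.6667) + (3.8333)·(-2.3333) + (-2.1667)·(-2.3333)) / 5 = 11.6667/5 = 2.3333
  S[X_2,X_2] = ((-1.3333)·(-1.3333) + (-1.3333)·(-1.3333) + (3.6667)·(3.6667) + (3.6667)·(3.6667) + (-2.3333)·(-2.3333) + (-2.3333)·(-2.3333)) / 5 = 41.3333/5 = 8.2667
  S = [[9.3667, 2.3333],
 [2.3333, 8.2667]].

Step 3 — invert S. det(S) = 9.3667·8.2667 - (2.3333)² = 71.9867.
  S^{-1} = (1/det) · [[d, -b], [-b, a]] = [[0.1148, -0.0324],
 [-0.0324, 0.1301]].

Step 4 — quadratic form (x̄ - mu_0)^T · S^{-1} · (x̄ - mu_0):
  S^{-1} · (x̄ - mu_0) = (-0.451, 0.1676),
  (x̄ - mu_0)^T · [...] = (-3.8333)·(-0.451) + (0.3333)·(0.1676) = 1.7847.

Step 5 — scale by n: T² = 6 · 1.7847 = 10.7085.

T² ≈ 10.7085


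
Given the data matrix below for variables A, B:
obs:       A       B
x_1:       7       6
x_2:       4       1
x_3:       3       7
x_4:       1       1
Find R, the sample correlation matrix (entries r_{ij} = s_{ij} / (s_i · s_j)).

Step 1 — column means:
  mean(A) = (7 + 4 + 3 + 1) / 4 = 15/4 = 3.75
  mean(B) = (6 + 1 + 7 + 1) / 4 = 15/4 = 3.75

Step 2 — sample variances and covariances s[i,j] = (1/(n-1)) · Σ_k (x_{k,i} - mean_i) · (x_{k,j} - mean_j), with n-1 = 3:
  s[A,A] = ((3.25)·(3.25) + (0.25)·(0.25) + (-0.75)·(-0.75) + (-2.75)·(-2.75)) / 3 = 18.75/3 = 6.25
  s[A,B] = ((3.25)·(2.25) + (0.25)·(-2.75) + (-0.75)·(3.25) + (-2.75)·(-2.75)) / 3 = 11.75/3 = 3.9167
  s[B,B] = ((2.25)·(2.25) + (-2.75)·(-2.75) + (3.25)·(3.25) + (-2.75)·(-2.75)) / 3 = 30.75/3 = 10.25
  Sample standard deviations s_i = √(s[i,i]):
  s(A) = √(6.25) = 2.5
  s(B) = √(10.25) = 3.2016

Step 3 — r_{ij} = s_{ij} / (s_i · s_j):
  r[A,A] = 1 (diagonal).
  r[A,B] = 3.9167 / (2.5 · 3.2016) = 3.9167 / 8.0039 = 0.4893
  r[B,B] = 1 (diagonal).

R is symmetric with unit diagonal. Assembling:

R = [[1, 0.4893],
 [0.4893, 1]]


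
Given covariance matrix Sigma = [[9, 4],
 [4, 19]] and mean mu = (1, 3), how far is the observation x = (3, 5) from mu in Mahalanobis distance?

Step 1 — centre the observation: (x - mu) = (2, 2).

Step 2 — invert Sigma. det(Sigma) = 9·19 - (4)² = 155.
  Sigma^{-1} = (1/det) · [[d, -b], [-b, a]] = [[0.1226, -0.0258],
 [-0.0258, 0.0581]].

Step 3 — form the quadratic (x - mu)^T · Sigma^{-1} · (x - mu):
  Sigma^{-1} · (x - mu) = (0.1935, 0.0645).
  (x - mu)^T · [Sigma^{-1} · (x - mu)] = (2)·(0.1935) + (2)·(0.0645) = 0.5161.

Step 4 — take square root: d = √(0.5161) ≈ 0.7184.

d(x, mu) = √(0.5161) ≈ 0.7184


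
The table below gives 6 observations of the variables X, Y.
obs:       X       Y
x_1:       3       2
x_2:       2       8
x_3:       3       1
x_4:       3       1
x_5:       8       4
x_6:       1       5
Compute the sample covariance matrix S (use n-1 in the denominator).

Step 1 — column means:
  mean(X) = (3 + 2 + 3 + 3 + 8 + 1) / 6 = 20/6 = 3.3333
  mean(Y) = (2 + 8 + 1 + 1 + 4 + 5) / 6 = 21/6 = 3.5

Step 2 — sample covariance S[i,j] = (1/(n-1)) · Σ_k (x_{k,i} - mean_i) · (x_{k,j} - mean_j), with n-1 = 5.
  S[X,X] = ((-0.3333)·(-0.3333) + (-1.3333)·(-1.3333) + (-0.3333)·(-0.3333) + (-0.3333)·(-0.3333) + (4.6667)·(4.6667) + (-2.3333)·(-2.3333)) / 5 = 29.3333/5 = 5.8667
  S[X,Y] = ((-0.3333)·(-1.5) + (-1.3333)·(4.5) + (-0.3333)·(-2.5) + (-0.3333)·(-2.5) + (4.6667)·(0.5) + (-2.3333)·(1.5)) / 5 = -5/5 = -1
  S[Y,Y] = ((-1.5)·(-1.5) + (4.5)·(4.5) + (-2.5)·(-2.5) + (-2.5)·(-2.5) + (0.5)·(0.5) + (1.5)·(1.5)) / 5 = 37.5/5 = 7.5

S is symmetric (S[j,i] = S[i,j]). Assembling:

S = [[5.8667, -1],
 [-1, 7.5]]


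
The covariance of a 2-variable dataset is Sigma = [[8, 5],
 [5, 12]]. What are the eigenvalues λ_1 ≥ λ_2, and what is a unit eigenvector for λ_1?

Step 1 — characteristic polynomial of 2×2 Sigma:
  det(Sigma - λI) = λ² - trace · λ + det = 0.
  trace = 8 + 12 = 20, det = 8·12 - (5)² = 71.
Step 2 — discriminant:
  Δ = trace² - 4·det = 400 - 284 = 116.
Step 3 — eigenvalues:
  λ = (trace ± √Δ)/2 = (20 ± 10.7703)/2,
  λ_1 = 15.3852,  λ_2 = 4.6148.

Step 4 — unit eigenvector for λ_1: solve (Sigma - λ_1 I)v = 0. First row:
  (8 - 15.3852)·v_x + (5)·v_y = 0, i.e. (-7.3852)·v_x + (5)·v_y = 0,
  so v ∝ (b, λ_1 - a) = (5, 7.3852) = u.
  ||u|| = √((5)² + (7.3852)²) = √(79.5407) ≈ 8.9186,
  v_1 = u/||u|| ≈ (0.5606, 0.8281) (||v_1|| = 1).

λ_1 = 15.3852,  λ_2 = 4.6148;  v_1 ≈ (0.5606, 0.8281)


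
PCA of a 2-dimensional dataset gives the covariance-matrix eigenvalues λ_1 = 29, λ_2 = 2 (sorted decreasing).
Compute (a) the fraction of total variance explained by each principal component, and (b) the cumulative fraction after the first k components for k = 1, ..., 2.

Step 1 — total variance = trace(Sigma) = Σ λ_i = 29 + 2 = 31.

Step 2 — fraction explained by component i = λ_i / Σ λ:
  PC1: 29/31 = 0.9355
  PC2: 2/31 = 0.0645

Step 3 — cumulative fraction after k components = (λ_1 + ... + λ_k) / Σ λ:
  k = 1: 29/31 = 0.9355
  k = 2: (29 + 2)/31 = 31/31 = 1

Summary (fraction, with percent):

explained: PC1 0.9355 (93.55%), PC2 0.0645 (6.45%);  cumulative: 0.9355, 1


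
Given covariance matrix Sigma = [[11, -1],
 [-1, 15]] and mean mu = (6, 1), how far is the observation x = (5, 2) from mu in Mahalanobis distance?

Step 1 — centre the observation: (x - mu) = (-1, 1).

Step 2 — invert Sigma. det(Sigma) = 11·15 - (-1)² = 164.
  Sigma^{-1} = (1/det) · [[d, -b], [-b, a]] = [[0.0915, 0.0061],
 [0.0061, 0.0671]].

Step 3 — form the quadratic (x - mu)^T · Sigma^{-1} · (x - mu):
  Sigma^{-1} · (x - mu) = (-0.0854, 0.061).
  (x - mu)^T · [Sigma^{-1} · (x - mu)] = (-1)·(-0.0854) + (1)·(0.061) = 0.1463.

Step 4 — take square root: d = √(0.1463) ≈ 0.3825.

d(x, mu) = √(0.1463) ≈ 0.3825


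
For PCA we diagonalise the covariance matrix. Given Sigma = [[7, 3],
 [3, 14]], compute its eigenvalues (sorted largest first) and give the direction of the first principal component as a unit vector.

Step 1 — characteristic polynomial of 2×2 Sigma:
  det(Sigma - λI) = λ² - trace · λ + det = 0.
  trace = 7 + 14 = 21, det = 7·14 - (3)² = 89.
Step 2 — discriminant:
  Δ = trace² - 4·det = 441 - 356 = 85.
Step 3 — eigenvalues:
  λ = (trace ± √Δ)/2 = (21 ± 9.2195)/2,
  λ_1 = 15.1098,  λ_2 = 5.8902.

Step 4 — unit eigenvector for λ_1: solve (Sigma - λ_1 I)v = 0. First row:
  (7 - 15.1098)·v_x + (3)·v_y = 0, i.e. (-8.1098)·v_x + (3)·v_y = 0,
  so v ∝ (b, λ_1 - a) = (3, 8.1098) = u.
  ||u|| = √((3)² + (8.1098)²) = √(74.7684) ≈ 8.6469,
  v_1 = u/||u|| ≈ (0.3469, 0.9379) (||v_1|| = 1).

λ_1 = 15.1098,  λ_2 = 5.8902;  v_1 ≈ (0.3469, 0.9379)


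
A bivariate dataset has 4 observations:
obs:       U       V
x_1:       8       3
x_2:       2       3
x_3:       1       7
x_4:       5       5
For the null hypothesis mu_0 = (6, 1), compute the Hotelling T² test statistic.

Step 1 — sample mean vector:
  mean(U) = (8 + 2 + 1 + 5) / 4 = 16/4 = 4
  mean(V) = (3 + 3 + 7 + 5) / 4 = 18/4 = 4.5
  x̄ = (4, 4.5),  deviation x̄ - mu_0 = (4, 4.5) - (6, 1) = (-2, 3.5).

Step 2 — sample covariance matrix, S[i,j] = (1/(n-1)) · Σ_k (x_{k,i} - mean_i) · (x_{k,j} - mean_j), divisor n-1 = 3:
  S[U,U] = ((4)·(4) + (-2)·(-2) + (-3)·(-3) + (1)·(1)) / 3 = 30/3 = 10
  S[U,V] = ((4)·(-1.5) + (-2)·(-1.5) + (-3)·(2.5) + (1)·(0.5)) / 3 = -10/3 = -3.3333
  S[V,V] = ((-1.5)·(-1.5) + (-1.5)·(-1.5) + (2.5)·(2.5) + (0.5)·(0.5)) / 3 = 11/3 = 3.6667
  S = [[10, -3.3333],
 [-3.3333, 3.6667]].

Step 3 — invert S. det(S) = 10·3.6667 - (-3.3333)² = 25.5556.
  S^{-1} = (1/det) · [[d, -b], [-b, a]] = [[0.1435, 0.1304],
 [0.1304, 0.3913]].

Step 4 — quadratic form (x̄ - mu_0)^T · S^{-1} · (x̄ - mu_0):
  S^{-1} · (x̄ - mu_0) = (0.1696, 1.1087),
  (x̄ - mu_0)^T · [...] = (-2)·(0.1696) + (3.5)·(1.1087) = 3.5413.

Step 5 — scale by n: T² = 4 · 3.5413 = 14.1652.

T² ≈ 14.1652


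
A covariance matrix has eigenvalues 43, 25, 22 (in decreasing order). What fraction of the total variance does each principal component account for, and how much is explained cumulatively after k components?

Step 1 — total variance = trace(Sigma) = Σ λ_i = 43 + 25 + 22 = 90.

Step 2 — fraction explained by component i = λ_i / Σ λ:
  PC1: 43/90 = 0.4778
  PC2: 25/90 = 0.2778
  PC3: 22/90 = 0.2444

Step 3 — cumulative fraction after k components = (λ_1 + ... + λ_k) / Σ λ:
  k = 1: 43/90 = 0.4778
  k = 2: (43 + 25)/90 = 68/90 = 0.7556
  k = 3: (43 + 25 + 22)/90 = 90/90 = 1

Summary (fraction, with percent):

explained: PC1 0.4778 (47.78%), PC2 0.2778 (27.78%), PC3 0.2444 (24.44%);  cumulative: 0.4778, 0.7556, 1


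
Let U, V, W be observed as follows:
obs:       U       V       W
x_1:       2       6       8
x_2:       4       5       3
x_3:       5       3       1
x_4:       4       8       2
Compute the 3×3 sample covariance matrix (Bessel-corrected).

Step 1 — column means:
  mean(U) = (2 + 4 + 5 + 4) / 4 = 15/4 = 3.75
  mean(V) = (6 + 5 + 3 + 8) / 4 = 22/4 = 5.5
  mean(W) = (8 + 3 + 1 + 2) / 4 = 14/4 = 3.5

Step 2 — sample covariance S[i,j] = (1/(n-1)) · Σ_k (x_{k,i} - mean_i) · (x_{k,j} - mean_j), with n-1 = 3.
  S[U,U] = ((-1.75)·(-1.75) + (0.25)·(0.25) + (1.25)·(1.25) + (0.25)·(0.25)) / 3 = 4.75/3 = 1.5833
  S[U,V] = ((-1.75)·(0.5) + (0.25)·(-0.5) + (1.25)·(-2.5) + (0.25)·(2.5)) / 3 = -3.5/3 = -1.1667
  S[U,W] = ((-1.75)·(4.5) + (0.25)·(-0.5) + (1.25)·(-2.5) + (0.25)·(-1.5)) / 3 = -11.5/3 = -3.8333
  S[V,V] = ((0.5)·(0.5) + (-0.5)·(-0.5) + (-2.5)·(-2.5) + (2.5)·(2.5)) / 3 = 13/3 = 4.3333
  S[V,W] = ((0.5)·(4.5) + (-0.5)·(-0.5) + (-2.5)·(-2.5) + (2.5)·(-1.5)) / 3 = 5/3 = 1.6667
  S[W,W] = ((4.5)·(4.5) + (-0.5)·(-0.5) + (-2.5)·(-2.5) + (-1.5)·(-1.5)) / 3 = 29/3 = 9.6667

S is symmetric (S[j,i] = S[i,j]). Assembling:

S = [[1.5833, -1.1667, -3.8333],
 [-1.1667, 4.3333, 1.6667],
 [-3.8333, 1.6667, 9.6667]]


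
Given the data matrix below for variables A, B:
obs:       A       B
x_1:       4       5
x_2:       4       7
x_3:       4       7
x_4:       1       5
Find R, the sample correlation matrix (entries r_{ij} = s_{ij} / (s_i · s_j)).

Step 1 — column means:
  mean(A) = (4 + 4 + 4 + 1) / 4 = 13/4 = 3.25
  mean(B) = (5 + 7 + 7 + 5) / 4 = 24/4 = 6

Step 2 — sample variances and covariances s[i,j] = (1/(n-1)) · Σ_k (x_{k,i} - mean_i) · (x_{k,j} - mean_j), with n-1 = 3:
  s[A,A] = ((0.75)·(0.75) + (0.75)·(0.75) + (0.75)·(0.75) + (-2.25)·(-2.25)) / 3 = 6.75/3 = 2.25
  s[A,B] = ((0.75)·(-1) + (0.75)·(1) + (0.75)·(1) + (-2.25)·(-1)) / 3 = 3/3 = 1
  s[B,B] = ((-1)·(-1) + (1)·(1) + (1)·(1) + (-1)·(-1)) / 3 = 4/3 = 1.3333
  Sample standard deviations s_i = √(s[i,i]):
  s(A) = √(2.25) = 1.5
  s(B) = √(1.3333) = 1.1547

Step 3 — r_{ij} = s_{ij} / (s_i · s_j):
  r[A,A] = 1 (diagonal).
  r[A,B] = 1 / (1.5 · 1.1547) = 1 / 1.7321 = 0.5774
  r[B,B] = 1 (diagonal).

R is symmetric with unit diagonal. Assembling:

R = [[1, 0.5774],
 [0.5774, 1]]


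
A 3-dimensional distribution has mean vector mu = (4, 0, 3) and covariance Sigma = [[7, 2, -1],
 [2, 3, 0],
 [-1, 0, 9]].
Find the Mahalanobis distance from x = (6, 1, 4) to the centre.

Step 1 — centre the observation: (x - mu) = (2, 1, 1).

Step 2 — invert Sigma (cofactor / det for 3×3, or solve directly):
  Sigma^{-1} = [[0.18, -0.12, 0.02],
 [-0.12, 0.4133, -0.0133],
 [0.02, -0.0133, 0.1133]].

Step 3 — form the quadratic (x - mu)^T · Sigma^{-1} · (x - mu):
  Sigma^{-1} · (x - mu) = (0.26, 0.16, 0.14).
  (x - mu)^T · [Sigma^{-1} · (x - mu)] = (2)·(0.26) + (1)·(0.16) + (1)·(0.14) = 0.82.

Step 4 — take square root: d = √(0.82) ≈ 0.9055.

d(x, mu) = √(0.82) ≈ 0.9055


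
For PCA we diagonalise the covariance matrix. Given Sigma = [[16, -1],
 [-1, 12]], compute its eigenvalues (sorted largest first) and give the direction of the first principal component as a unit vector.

Step 1 — characteristic polynomial of 2×2 Sigma:
  det(Sigma - λI) = λ² - trace · λ + det = 0.
  trace = 16 + 12 = 28, det = 16·12 - (-1)² = 191.
Step 2 — discriminant:
  Δ = trace² - 4·det = 784 - 764 = 20.
Step 3 — eigenvalues:
  λ = (trace ± √Δ)/2 = (28 ± 4.4721)/2,
  λ_1 = 16.2361,  λ_2 = 11.7639.

Step 4 — unit eigenvector for λ_1: solve (Sigma - λ_1 I)v = 0. First row:
  (16 - 16.2361)·v_x + (-1)·v_y = 0, i.e. (-0.2361)·v_x + (-1)·v_y = 0,
  so v ∝ (b, λ_1 - a) = (-1, 0.2361); multiply by -1 so the first entry is positive: u = (1, -0.2361).
  ||u|| = √((1)² + (-0.2361)²) = √(1.0557) ≈ 1.0275,
  v_1 = u/||u|| ≈ (0.9732, -0.2298) (||v_1|| = 1).

λ_1 = 16.2361,  λ_2 = 11.7639;  v_1 ≈ (0.9732, -0.2298)


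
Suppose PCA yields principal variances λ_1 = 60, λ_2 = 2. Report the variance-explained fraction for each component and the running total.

Step 1 — total variance = trace(Sigma) = Σ λ_i = 60 + 2 = 62.

Step 2 — fraction explained by component i = λ_i / Σ λ:
  PC1: 60/62 = 0.9677
  PC2: 2/62 = 0.0323

Step 3 — cumulative fraction after k components = (λ_1 + ... + λ_k) / Σ λ:
  k = 1: 60/62 = 0.9677
  k = 2: (60 + 2)/62 = 62/62 = 1

Summary (fraction, with percent):

explained: PC1 0.9677 (96.77%), PC2 0.0323 (3.23%);  cumulative: 0.9677, 1


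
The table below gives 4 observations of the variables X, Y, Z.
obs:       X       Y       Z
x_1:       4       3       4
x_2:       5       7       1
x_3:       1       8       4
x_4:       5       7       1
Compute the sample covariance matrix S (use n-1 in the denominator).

Step 1 — column means:
  mean(X) = (4 + 5 + 1 + 5) / 4 = 15/4 = 3.75
  mean(Y) = (3 + 7 + 8 + 7) / 4 = 25/4 = 6.25
  mean(Z) = (4 + 1 + 4 + 1) / 4 = 10/4 = 2.5

Step 2 — sample covariance S[i,j] = (1/(n-1)) · Σ_k (x_{k,i} - mean_i) · (x_{k,j} - mean_j), with n-1 = 3.
  S[X,X] = ((0.25)·(0.25) + (1.25)·(1.25) + (-2.75)·(-2.75) + (1.25)·(1.25)) / 3 = 10.75/3 = 3.5833
  S[X,Y] = ((0.25)·(-3.25) + (1.25)·(0.75) + (-2.75)·(1.75) + (1.25)·(0.75)) / 3 = -3.75/3 = -1.25
  S[X,Z] = ((0.25)·(1.5) + (1.25)·(-1.5) + (-2.75)·(1.5) + (1.25)·(-1.5)) / 3 = -7.5/3 = -2.5
  S[Y,Y] = ((-3.25)·(-3.25) + (0.75)·(0.75) + (1.75)·(1.75) + (0.75)·(0.75)) / 3 = 14.75/3 = 4.9167
  S[Y,Z] = ((-3.25)·(1.5) + (0.75)·(-1.5) + (1.75)·(1.5) + (0.75)·(-1.5)) / 3 = -4.5/3 = -1.5
  S[Z,Z] = ((1.5)·(1.5) + (-1.5)·(-1.5) + (1.5)·(1.5) + (-1.5)·(-1.5)) / 3 = 9/3 = 3

S is symmetric (S[j,i] = S[i,j]). Assembling:

S = [[3.5833, -1.25, -2.5],
 [-1.25, 4.9167, -1.5],
 [-2.5, -1.5, 3]]


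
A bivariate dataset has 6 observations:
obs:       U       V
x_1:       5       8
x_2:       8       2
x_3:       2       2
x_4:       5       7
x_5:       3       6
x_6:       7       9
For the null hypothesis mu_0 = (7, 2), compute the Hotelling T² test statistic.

Step 1 — sample mean vector:
  mean(U) = (5 + 8 + 2 + 5 + 3 + 7) / 6 = 30/6 = 5
  mean(V) = (8 + 2 + 2 + 7 + 6 + 9) / 6 = 34/6 = 5.6667
  x̄ = (5, 5.6667),  deviation x̄ - mu_0 = (5, 5.6667) - (7, 2) = (-2, 3.6667).

Step 2 — sample covariance matrix, S[i,j] = (1/(n-1)) · Σ_k (x_{k,i} - mean_i) · (x_{k,j} - mean_j), divisor n-1 = 5:
  S[U,U] = ((0)·(0) + (3)·(3) + (-3)·(-3) + (0)·(0) + (-2)·(-2) + (2)·(2)) / 5 = 26/5 = 5.2
  S[U,V] = ((0)·(2.3333) + (3)·(-3.6667) + (-3)·(-3.6667) + (0)·(1.3333) + (-2)·(0.3333) + (2)·(3.3333)) / 5 = 6/5 = 1.2
  S[V,V] = ((2.3333)·(2.3333) + (-3.6667)·(-3.6667) + (-3.6667)·(-3.6667) + (1.3333)·(1.3333) + (0.3333)·(0.3333) + (3.3333)·(3.3333)) / 5 = 45.3333/5 = 9.0667
  S = [[5.2, 1.2],
 [1.2, 9.0667]].

Step 3 — invert S. det(S) = 5.2·9.0667 - (1.2)² = 45.7067.
  S^{-1} = (1/det) · [[d, -b], [-b, a]] = [[0.1984, -0.0263],
 [-0.0263, 0.1138]].

Step 4 — quadratic form (x̄ - mu_0)^T · S^{-1} · (x̄ - mu_0):
  S^{-1} · (x̄ - mu_0) = (-0.493, 0.4697),
  (x̄ - mu_0)^T · [...] = (-2)·(-0.493) + (3.6667)·(0.4697) = 2.7081.

Step 5 — scale by n: T² = 6 · 2.7081 = 16.2485.

T² ≈ 16.2485


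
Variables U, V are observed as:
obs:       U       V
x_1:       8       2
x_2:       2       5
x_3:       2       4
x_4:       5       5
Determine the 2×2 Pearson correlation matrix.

Step 1 — column means:
  mean(U) = (8 + 2 + 2 + 5) / 4 = 17/4 = 4.25
  mean(V) = (2 + 5 + 4 + 5) / 4 = 16/4 = 4

Step 2 — sample variances and covariances s[i,j] = (1/(n-1)) · Σ_k (x_{k,i} - mean_i) · (x_{k,j} - mean_j), with n-1 = 3:
  s[U,U] = ((3.75)·(3.75) + (-2.25)·(-2.25) + (-2.25)·(-2.25) + (0.75)·(0.75)) / 3 = 24.75/3 = 8.25
  s[U,V] = ((3.75)·(-2) + (-2.25)·(1) + (-2.25)·(0) + (0.75)·(1)) / 3 = -9/3 = -3
  s[V,V] = ((-2)·(-2) + (1)·(1) + (0)·(0) + (1)·(1)) / 3 = 6/3 = 2
  Sample standard deviations s_i = √(s[i,i]):
  s(U) = √(8.25) = 2.8723
  s(V) = √(2) = 1.4142

Step 3 — r_{ij} = s_{ij} / (s_i · s_j):
  r[U,U] = 1 (diagonal).
  r[U,V] = -3 / (2.8723 · 1.4142) = -3 / 4.062 = -0.7385
  r[V,V] = 1 (diagonal).

R is symmetric with unit diagonal. Assembling:

R = [[1, -0.7385],
 [-0.7385, 1]]


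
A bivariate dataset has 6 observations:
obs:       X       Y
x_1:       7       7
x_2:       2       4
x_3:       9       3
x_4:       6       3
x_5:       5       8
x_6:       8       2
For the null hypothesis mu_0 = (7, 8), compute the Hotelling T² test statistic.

Step 1 — sample mean vector:
  mean(X) = (7 + 2 + 9 + 6 + 5 + 8) / 6 = 37/6 = 6.1667
  mean(Y) = (7 + 4 + 3 + 3 + 8 + 2) / 6 = 27/6 = 4.5
  x̄ = (6.1667, 4.5),  deviation x̄ - mu_0 = (6.1667, 4.5) - (7, 8) = (-0.8333, -3.5).

Step 2 — sample covariance matrix, S[i,j] = (1/(n-1)) · Σ_k (x_{k,i} - mean_i) · (x_{k,j} - mean_j), divisor n-1 = 5:
  S[X,X] = ((0.8333)·(0.8333) + (-4.1667)·(-4.1667) + (2.8333)·(2.8333) + (-0.1667)·(-0.1667) + (-1.1667)·(-1.1667) + (1.8333)·(1.8333)) / 5 = 30.8333/5 = 6.1667
  S[X,Y] = ((0.8333)·(2.5) + (-4.1667)·(-0.5) + (2.8333)·(-1.5) + (-0.1667)·(-1.5) + (-1.1667)·(3.5) + (1.8333)·(-2.5)) / 5 = -8.5/5 = -1.7
  S[Y,Y] = ((2.5)·(2.5) + (-0.5)·(-0.5) + (-1.5)·(-1.5) + (-1.5)·(-1.5) + (3.5)·(3.5) + (-2.5)·(-2.5)) / 5 = 29.5/5 = 5.9
  S = [[6.1667, -1.7],
 [-1.7, 5.9]].

Step 3 — invert S. det(S) = 6.1667·5.9 - (-1.7)² = 33.4933.
  S^{-1} = (1/det) · [[d, -b], [-b, a]] = [[0.1762, 0.0508],
 [0.0508, 0.1841]].

Step 4 — quadratic form (x̄ - mu_0)^T · S^{-1} · (x̄ - mu_0):
  S^{-1} · (x̄ - mu_0) = (-0.3244, -0.6867),
  (x̄ - mu_0)^T · [...] = (-0.8333)·(-0.3244) + (-3.5)·(-0.6867) = 2.6738.

Step 5 — scale by n: T² = 6 · 2.6738 = 16.043.

T² ≈ 16.043


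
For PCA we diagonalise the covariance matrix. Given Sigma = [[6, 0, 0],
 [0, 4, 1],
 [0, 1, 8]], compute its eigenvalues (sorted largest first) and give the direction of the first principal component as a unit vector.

Step 1 — characteristic polynomial p(λ) = det(λI - Sigma) = λ³ - tr·λ² + c_1·λ - det, where tr = trace, c_1 = sum of the principal 2×2 minors, det = det(Sigma):
  tr = 6 + 4 + 8 = 18,
  c_1 = (6·4 - (0)²) + (6·8 - (0)²) + (4·8 - (1)²) = 24 + 48 + 31 = 103,
  det = 6·(4·8 - (1)²) - (0)·((0)·8 - (1)·(0)) + (0)·((0)·(1) - 4·(0)) = 6·(31) - (0)·(0) + (0)·(0) = 186.
  So p(λ) = λ³ - 18λ² + 103λ - 186.
Step 2 — look for an integer root (rational root theorem: any rational root is an integer divisor of 186). Testing λ = 6:
  p(6) = 216 - 648 + 618 - 186 = 0  ✓
  Dividing out (λ - 6): p(λ) = (λ - 6)(λ² - 12λ + 31).
Step 3 — remaining eigenvalues from the quadratic λ² - 12λ + 31 = 0:
  Δ = 12² - 4·31 = 144 - 124 = 20,  λ = (12 ± √20)/2 = (12 ± 4.4721)/2 ≈ 8.2361 or 3.7639.
  Sorted: λ_1 = 8.2361,  λ_2 = 6,  λ_3 = 3.7639  (check: sum = 18 = tr ✓).

Step 4 — unit eigenvector for λ_1 ≈ 8.2361: v spans the null space of (Sigma - λ_1 I), whose rows are
  r_1 = (-2.2361, 0, 0),  r_2 = (0, -4.2361, 1),  r_3 = (0, 1, -0.2361).
  v is orthogonal to every row, so take v ∝ r_1 × r_2 = ((0)·(1) - (0)·(-4.2361), (0)·(0) - (-2.2361)·(1), (-2.2361)·(-4.2361) - (0)·(0)) ≈ (0, 2.2361, 9.4721).
  Let u = (0, 2.2361, 9.4721).
  ||u|| = √((0)² + (2.2361)² + (9.4721)²) = √(94.7214) ≈ 9.7325,  v_1 = u/||u|| ≈ (0, 0.2298, 0.9732) (||v_1|| = 1).

λ_1 = 8.2361,  λ_2 = 6,  λ_3 = 3.7639;  v_1 ≈ (0, 0.2298, 0.9732)


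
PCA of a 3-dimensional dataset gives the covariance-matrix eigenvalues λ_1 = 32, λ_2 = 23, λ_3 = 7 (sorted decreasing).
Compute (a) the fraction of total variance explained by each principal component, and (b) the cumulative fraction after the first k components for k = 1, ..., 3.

Step 1 — total variance = trace(Sigma) = Σ λ_i = 32 + 23 + 7 = 62.

Step 2 — fraction explained by component i = λ_i / Σ λ:
  PC1: 32/62 = 0.5161
  PC2: 23/62 = 0.371
  PC3: 7/62 = 0.1129

Step 3 — cumulative fraction after k components = (λ_1 + ... + λ_k) / Σ λ:
  k = 1: 32/62 = 0.5161
  k = 2: (32 + 23)/62 = 55/62 = 0.8871
  k = 3: (32 + 23 + 7)/62 = 62/62 = 1

Summary (fraction, with percent):

explained: PC1 0.5161 (51.61%), PC2 0.371 (37.1%), PC3 0.1129 (11.29%);  cumulative: 0.5161, 0.8871, 1


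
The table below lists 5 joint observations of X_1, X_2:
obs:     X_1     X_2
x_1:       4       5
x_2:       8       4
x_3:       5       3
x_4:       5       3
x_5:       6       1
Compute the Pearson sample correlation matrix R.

Step 1 — column means:
  mean(X_1) = (4 + 8 + 5 + 5 + 6) / 5 = 28/5 = 5.6
  mean(X_2) = (5 + 4 + 3 + 3 + 1) / 5 = 16/5 = 3.2

Step 2 — sample variances and covariances s[i,j] = (1/(n-1)) · Σ_k (x_{k,i} - mean_i) · (x_{k,j} - mean_j), with n-1 = 4:
  s[X_1,X_1] = ((-1.6)·(-1.6) + (2.4)·(2.4) + (-0.6)·(-0.6) + (-0.6)·(-0.6) + (0.4)·(0.4)) / 4 = 9.2/4 = 2.3
  s[X_1,X_2] = ((-1.6)·(1.8) + (2.4)·(0.8) + (-0.6)·(-0.2) + (-0.6)·(-0.2) + (0.4)·(-2.2)) / 4 = -1.6/4 = -0.4
  s[X_2,X_2] = ((1.8)·(1.8) + (0.8)·(0.8) + (-0.2)·(-0.2) + (-0.2)·(-0.2) + (-2.2)·(-2.2)) / 4 = 8.8/4 = 2.2
  Sample standard deviations s_i = √(s[i,i]):
  s(X_1) = √(2.3) = 1.5166
  s(X_2) = √(2.2) = 1.4832

Step 3 — r_{ij} = s_{ij} / (s_i · s_j):
  r[X_1,X_1] = 1 (diagonal).
  r[X_1,X_2] = -0.4 / (1.5166 · 1.4832) = -0.4 / 2.2494 = -0.1778
  r[X_2,X_2] = 1 (diagonal).

R is symmetric with unit diagonal. Assembling:

R = [[1, -0.1778],
 [-0.1778, 1]]


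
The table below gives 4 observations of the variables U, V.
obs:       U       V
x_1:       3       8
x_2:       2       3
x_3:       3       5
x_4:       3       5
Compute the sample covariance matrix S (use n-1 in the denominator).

Step 1 — column means:
  mean(U) = (3 + 2 + 3 + 3) / 4 = 11/4 = 2.75
  mean(V) = (8 + 3 + 5 + 5) / 4 = 21/4 = 5.25

Step 2 — sample covariance S[i,j] = (1/(n-1)) · Σ_k (x_{k,i} - mean_i) · (x_{k,j} - mean_j), with n-1 = 3.
  S[U,U] = ((0.25)·(0.25) + (-0.75)·(-0.75) + (0.25)·(0.25) + (0.25)·(0.25)) / 3 = 0.75/3 = 0.25
  S[U,V] = ((0.25)·(2.75) + (-0.75)·(-2.25) + (0.25)·(-0.25) + (0.25)·(-0.25)) / 3 = 2.25/3 = 0.75
  S[V,V] = ((2.75)·(2.75) + (-2.25)·(-2.25) + (-0.25)·(-0.25) + (-0.25)·(-0.25)) / 3 = 12.75/3 = 4.25

S is symmetric (S[j,i] = S[i,j]). Assembling:

S = [[0.25, 0.75],
 [0.75, 4.25]]


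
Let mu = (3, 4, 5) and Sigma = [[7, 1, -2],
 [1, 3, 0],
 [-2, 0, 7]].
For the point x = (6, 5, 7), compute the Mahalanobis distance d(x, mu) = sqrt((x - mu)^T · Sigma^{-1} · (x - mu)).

Step 1 — centre the observation: (x - mu) = (3, 1, 2).

Step 2 — invert Sigma (cofactor / det for 3×3, or solve directly):
  Sigma^{-1} = [[0.1641, -0.0547, 0.0469],
 [-0.0547, 0.3516, -0.0156],
 [0.0469, -0.0156, 0.1562]].

Step 3 — form the quadratic (x - mu)^T · Sigma^{-1} · (x - mu):
  Sigma^{-1} · (x - mu) = (0.5312, 0.1562, 0.4375).
  (x - mu)^T · [Sigma^{-1} · (x - mu)] = (3)·(0.5312) + (1)·(0.1562) + (2)·(0.4375) = 2.625.

Step 4 — take square root: d = √(2.625) ≈ 1.6202.

d(x, mu) = √(2.625) ≈ 1.6202


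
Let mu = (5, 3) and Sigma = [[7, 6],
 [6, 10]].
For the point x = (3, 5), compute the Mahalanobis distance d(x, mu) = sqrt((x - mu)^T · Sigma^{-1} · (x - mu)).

Step 1 — centre the observation: (x - mu) = (-2, 2).

Step 2 — invert Sigma. det(Sigma) = 7·10 - (6)² = 34.
  Sigma^{-1} = (1/det) · [[d, -b], [-b, a]] = [[0.2941, -0.1765],
 [-0.1765, 0.2059]].

Step 3 — form the quadratic (x - mu)^T · Sigma^{-1} · (x - mu):
  Sigma^{-1} · (x - mu) = (-0.9412, 0.7647).
  (x - mu)^T · [Sigma^{-1} · (x - mu)] = (-2)·(-0.9412) + (2)·(0.7647) = 3.4118.

Step 4 — take square root: d = √(3.4118) ≈ 1.8471.

d(x, mu) = √(3.4118) ≈ 1.8471


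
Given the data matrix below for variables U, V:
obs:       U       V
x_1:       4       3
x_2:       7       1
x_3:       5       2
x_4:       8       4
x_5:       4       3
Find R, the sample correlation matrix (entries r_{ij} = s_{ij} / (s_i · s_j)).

Step 1 — column means:
  mean(U) = (4 + 7 + 5 + 8 + 4) / 5 = 28/5 = 5.6
  mean(V) = (3 + 1 + 2 + 4 + 3) / 5 = 13/5 = 2.6

Step 2 — sample variances and covariances s[i,j] = (1/(n-1)) · Σ_k (x_{k,i} - mean_i) · (x_{k,j} - mean_j), with n-1 = 4:
  s[U,U] = ((-1.6)·(-1.6) + (1.4)·(1.4) + (-0.6)·(-0.6) + (2.4)·(2.4) + (-1.6)·(-1.6)) / 4 = 13.2/4 = 3.3
  s[U,V] = ((-1.6)·(0.4) + (1.4)·(-1.6) + (-0.6)·(-0.6) + (2.4)·(1.4) + (-1.6)·(0.4)) / 4 = 0.2/4 = 0.05
  s[V,V] = ((0.4)·(0.4) + (-1.6)·(-1.6) + (-0.6)·(-0.6) + (1.4)·(1.4) + (0.4)·(0.4)) / 4 = 5.2/4 = 1.3
  Sample standard deviations s_i = √(s[i,i]):
  s(U) = √(3.3) = 1.8166
  s(V) = √(1.3) = 1.1402

Step 3 — r_{ij} = s_{ij} / (s_i · s_j):
  r[U,U] = 1 (diagonal).
  r[U,V] = 0.05 / (1.8166 · 1.1402) = 0.05 / 2.0712 = 0.0241
  r[V,V] = 1 (diagonal).

R is symmetric with unit diagonal. Assembling:

R = [[1, 0.0241],
 [0.0241, 1]]


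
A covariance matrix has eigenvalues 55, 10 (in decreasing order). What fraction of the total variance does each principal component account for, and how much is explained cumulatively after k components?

Step 1 — total variance = trace(Sigma) = Σ λ_i = 55 + 10 = 65.

Step 2 — fraction explained by component i = λ_i / Σ λ:
  PC1: 55/65 = 0.8462
  PC2: 10/65 = 0.1538

Step 3 — cumulative fraction after k components = (λ_1 + ... + λ_k) / Σ λ:
  k = 1: 55/65 = 0.8462
  k = 2: (55 + 10)/65 = 65/65 = 1

Summary (fraction, with percent):

explained: PC1 0.8462 (84.62%), PC2 0.1538 (15.38%);  cumulative: 0.8462, 1


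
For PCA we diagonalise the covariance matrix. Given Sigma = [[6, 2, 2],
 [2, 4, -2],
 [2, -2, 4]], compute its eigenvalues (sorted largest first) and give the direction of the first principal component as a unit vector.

Step 1 — characteristic polynomial p(λ) = det(λI - Sigma) = λ³ - tr·λ² + c_1·λ - det, where tr = trace, c_1 = sum of the principal 2×2 minors, det = det(Sigma):
  tr = 6 + 4 + 4 = 14,
  c_1 = (6·4 - (2)²) + (6·4 - (2)²) + (4·4 - (-2)²) = 20 + 20 + 12 = 52,
  det = 6·(4·4 - (-2)²) - (2)·((2)·4 - (-2)·(2)) + (2)·((2)·(-2) - 4·(2)) = 6·(12) - (2)·(12) + (2)·(-12) = 24.
  So p(λ) = λ³ - 14λ² + 52λ - 24.
Step 2 — look for an integer root (rational root theorem: any rational root is an integer divisor of 24). Testing λ = 6:
  p(6) = 216 - 504 + 312 - 24 = 0  ✓
  Dividing out (λ - 6): p(λ) = (λ - 6)(λ² - 8λ + 4).
Step 3 — remaining eigenvalues from the quadratic λ² - 8λ + 4 = 0:
  Δ = 8² - 4·4 = 64 - 16 = 48,  λ = (8 ± √48)/2 = (8 ± 6.9282)/2 ≈ 7.4641 or 0.5359.
  Sorted: λ_1 = 7.4641,  λ_2 = 6,  λ_3 = 0.5359  (check: sum = 14 = tr ✓).

Step 4 — unit eigenvector for λ_1 ≈ 7.4641: v spans the null space of (Sigma - λ_1 I), whose rows are
  r_1 = (-1.4641, 2, 2),  r_2 = (2, -3.4641, -2),  r_3 = (2, -2, -3.4641).
  v is orthogonal to every row, so take v ∝ r_1 × r_2 = ((2)·(-2) - (2)·(-3.4641), (2)·(2) - (-1.4641)·(-2), (-1.4641)·(-3.4641) - (2)·(2)) ≈ (2.9282, 1.0718, 1.0718).
  Let u = (2.9282, 1.0718, 1.0718).
  ||u|| = √((2.9282)² + (1.0718)² + (1.0718)²) = √(10.8719) ≈ 3.2973,  v_1 = u/||u|| ≈ (0.8881, 0.3251, 0.3251) (||v_1|| = 1).

λ_1 = 7.4641,  λ_2 = 6,  λ_3 = 0.5359;  v_1 ≈ (0.8881, 0.3251, 0.3251)
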